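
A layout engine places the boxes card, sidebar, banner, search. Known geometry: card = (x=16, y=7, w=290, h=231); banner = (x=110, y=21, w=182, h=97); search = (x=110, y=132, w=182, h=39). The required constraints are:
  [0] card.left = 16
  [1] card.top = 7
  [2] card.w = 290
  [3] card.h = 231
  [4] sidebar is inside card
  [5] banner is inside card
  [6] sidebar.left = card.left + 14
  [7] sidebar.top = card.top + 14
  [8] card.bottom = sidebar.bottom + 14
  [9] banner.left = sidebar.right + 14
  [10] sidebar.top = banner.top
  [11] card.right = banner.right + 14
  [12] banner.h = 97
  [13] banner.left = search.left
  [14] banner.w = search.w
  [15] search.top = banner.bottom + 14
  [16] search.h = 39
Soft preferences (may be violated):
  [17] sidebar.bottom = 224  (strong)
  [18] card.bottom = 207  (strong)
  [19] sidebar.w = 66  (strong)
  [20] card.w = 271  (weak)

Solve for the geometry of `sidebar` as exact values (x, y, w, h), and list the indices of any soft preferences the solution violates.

sidebar = (x=30, y=21, w=66, h=203)
violated soft preferences: 18, 20

1. sidebar.x = 30  [sidebar.left = card.left + 14]
2. sidebar.y = 21  [sidebar.top = card.top + 14]
3. sidebar.h = 203  [card.bottom = sidebar.bottom + 14]
4. sidebar.w = 66  [banner.left = sidebar.right + 14]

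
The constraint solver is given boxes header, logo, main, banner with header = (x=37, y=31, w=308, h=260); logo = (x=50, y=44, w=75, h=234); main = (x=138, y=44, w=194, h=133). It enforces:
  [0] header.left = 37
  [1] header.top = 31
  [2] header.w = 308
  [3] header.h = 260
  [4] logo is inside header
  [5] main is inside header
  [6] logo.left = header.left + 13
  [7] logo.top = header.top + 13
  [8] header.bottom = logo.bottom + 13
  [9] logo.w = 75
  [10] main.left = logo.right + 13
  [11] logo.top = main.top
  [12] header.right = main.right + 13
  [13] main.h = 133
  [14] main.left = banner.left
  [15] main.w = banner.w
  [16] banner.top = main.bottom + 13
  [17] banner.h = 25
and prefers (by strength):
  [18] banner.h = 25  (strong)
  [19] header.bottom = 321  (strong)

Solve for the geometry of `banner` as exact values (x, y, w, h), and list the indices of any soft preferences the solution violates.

banner = (x=138, y=190, w=194, h=25)
violated soft preferences: 19

1. banner.x = 138  [main.left = banner.left]
2. banner.w = 194  [main.w = banner.w]
3. banner.y = 190  [banner.top = main.bottom + 13]
4. banner.h = 25  [banner.h = 25]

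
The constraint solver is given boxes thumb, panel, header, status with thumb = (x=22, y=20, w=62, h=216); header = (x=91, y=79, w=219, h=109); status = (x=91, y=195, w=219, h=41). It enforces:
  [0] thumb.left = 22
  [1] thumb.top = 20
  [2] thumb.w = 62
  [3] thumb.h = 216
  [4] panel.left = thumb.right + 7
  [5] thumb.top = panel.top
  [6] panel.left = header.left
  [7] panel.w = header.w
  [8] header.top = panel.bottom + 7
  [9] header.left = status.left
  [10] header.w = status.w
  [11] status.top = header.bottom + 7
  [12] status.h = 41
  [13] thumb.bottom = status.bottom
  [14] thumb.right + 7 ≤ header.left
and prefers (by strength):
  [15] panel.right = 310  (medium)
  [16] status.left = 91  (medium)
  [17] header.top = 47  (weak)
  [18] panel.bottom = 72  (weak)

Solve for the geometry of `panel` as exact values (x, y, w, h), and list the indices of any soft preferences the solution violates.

1. panel.x = 91  [panel.left = thumb.right + 7]
2. panel.y = 20  [thumb.top = panel.top]
3. panel.w = 219  [panel.w = header.w]
4. panel.h = 52  [header.top = panel.bottom + 7]

panel = (x=91, y=20, w=219, h=52)
violated soft preferences: 17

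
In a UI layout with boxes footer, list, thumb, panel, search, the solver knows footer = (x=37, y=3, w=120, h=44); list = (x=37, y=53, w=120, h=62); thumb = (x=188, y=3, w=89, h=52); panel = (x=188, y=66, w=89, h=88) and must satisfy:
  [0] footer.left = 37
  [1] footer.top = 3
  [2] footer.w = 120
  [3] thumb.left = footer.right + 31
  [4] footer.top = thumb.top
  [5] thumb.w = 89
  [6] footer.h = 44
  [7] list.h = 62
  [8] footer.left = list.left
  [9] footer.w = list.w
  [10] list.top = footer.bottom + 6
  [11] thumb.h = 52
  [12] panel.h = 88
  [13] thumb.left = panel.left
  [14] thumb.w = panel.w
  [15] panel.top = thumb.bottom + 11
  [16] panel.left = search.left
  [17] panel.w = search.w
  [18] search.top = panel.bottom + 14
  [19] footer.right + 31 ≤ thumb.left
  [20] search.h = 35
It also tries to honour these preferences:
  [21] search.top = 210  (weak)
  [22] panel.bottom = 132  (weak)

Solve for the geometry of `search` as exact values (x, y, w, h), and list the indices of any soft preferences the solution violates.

search = (x=188, y=168, w=89, h=35)
violated soft preferences: 21, 22

1. search.x = 188  [panel.left = search.left]
2. search.w = 89  [panel.w = search.w]
3. search.y = 168  [search.top = panel.bottom + 14]
4. search.h = 35  [search.h = 35]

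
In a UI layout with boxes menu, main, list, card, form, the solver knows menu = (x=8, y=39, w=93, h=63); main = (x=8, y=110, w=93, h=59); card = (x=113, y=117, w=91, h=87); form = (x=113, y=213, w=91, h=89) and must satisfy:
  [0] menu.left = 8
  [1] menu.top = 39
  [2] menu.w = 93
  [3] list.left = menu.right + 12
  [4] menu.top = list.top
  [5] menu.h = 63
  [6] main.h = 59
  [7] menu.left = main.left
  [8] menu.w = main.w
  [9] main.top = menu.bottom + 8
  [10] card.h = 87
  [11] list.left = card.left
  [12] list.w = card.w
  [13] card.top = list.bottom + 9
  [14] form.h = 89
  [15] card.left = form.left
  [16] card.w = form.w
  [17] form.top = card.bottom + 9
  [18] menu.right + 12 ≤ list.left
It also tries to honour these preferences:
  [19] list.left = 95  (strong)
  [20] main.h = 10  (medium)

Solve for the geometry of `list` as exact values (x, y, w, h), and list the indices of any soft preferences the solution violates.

1. list.x = 113  [list.left = menu.right + 12]
2. list.y = 39  [menu.top = list.top]
3. list.w = 91  [list.w = card.w]
4. list.h = 69  [card.top = list.bottom + 9]

list = (x=113, y=39, w=91, h=69)
violated soft preferences: 19, 20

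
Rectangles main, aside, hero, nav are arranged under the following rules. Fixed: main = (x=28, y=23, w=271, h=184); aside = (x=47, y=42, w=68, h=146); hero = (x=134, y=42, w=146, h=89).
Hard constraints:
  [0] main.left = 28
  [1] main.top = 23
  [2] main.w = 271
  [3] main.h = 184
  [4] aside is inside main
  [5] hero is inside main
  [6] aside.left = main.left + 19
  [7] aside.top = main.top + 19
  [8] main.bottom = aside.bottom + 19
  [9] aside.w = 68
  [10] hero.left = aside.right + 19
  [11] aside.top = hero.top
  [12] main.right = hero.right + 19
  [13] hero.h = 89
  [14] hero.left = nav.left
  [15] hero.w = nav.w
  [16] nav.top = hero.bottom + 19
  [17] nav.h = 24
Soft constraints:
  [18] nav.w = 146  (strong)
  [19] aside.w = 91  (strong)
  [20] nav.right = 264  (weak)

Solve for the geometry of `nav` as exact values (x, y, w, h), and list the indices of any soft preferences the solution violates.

1. nav.x = 134  [hero.left = nav.left]
2. nav.w = 146  [hero.w = nav.w]
3. nav.y = 150  [nav.top = hero.bottom + 19]
4. nav.h = 24  [nav.h = 24]

nav = (x=134, y=150, w=146, h=24)
violated soft preferences: 19, 20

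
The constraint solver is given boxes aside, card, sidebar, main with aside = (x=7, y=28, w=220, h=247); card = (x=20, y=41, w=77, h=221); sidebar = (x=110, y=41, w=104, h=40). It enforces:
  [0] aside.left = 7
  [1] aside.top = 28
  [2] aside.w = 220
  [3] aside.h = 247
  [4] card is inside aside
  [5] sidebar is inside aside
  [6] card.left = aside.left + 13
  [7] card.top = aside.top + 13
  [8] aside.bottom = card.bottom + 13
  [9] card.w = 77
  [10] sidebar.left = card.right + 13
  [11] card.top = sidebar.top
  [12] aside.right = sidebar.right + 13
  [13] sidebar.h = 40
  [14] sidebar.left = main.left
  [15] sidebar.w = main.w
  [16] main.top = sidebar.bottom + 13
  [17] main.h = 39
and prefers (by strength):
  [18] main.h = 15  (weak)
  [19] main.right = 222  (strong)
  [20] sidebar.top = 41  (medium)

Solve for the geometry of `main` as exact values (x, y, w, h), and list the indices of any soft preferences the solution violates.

1. main.x = 110  [sidebar.left = main.left]
2. main.w = 104  [sidebar.w = main.w]
3. main.y = 94  [main.top = sidebar.bottom + 13]
4. main.h = 39  [main.h = 39]

main = (x=110, y=94, w=104, h=39)
violated soft preferences: 18, 19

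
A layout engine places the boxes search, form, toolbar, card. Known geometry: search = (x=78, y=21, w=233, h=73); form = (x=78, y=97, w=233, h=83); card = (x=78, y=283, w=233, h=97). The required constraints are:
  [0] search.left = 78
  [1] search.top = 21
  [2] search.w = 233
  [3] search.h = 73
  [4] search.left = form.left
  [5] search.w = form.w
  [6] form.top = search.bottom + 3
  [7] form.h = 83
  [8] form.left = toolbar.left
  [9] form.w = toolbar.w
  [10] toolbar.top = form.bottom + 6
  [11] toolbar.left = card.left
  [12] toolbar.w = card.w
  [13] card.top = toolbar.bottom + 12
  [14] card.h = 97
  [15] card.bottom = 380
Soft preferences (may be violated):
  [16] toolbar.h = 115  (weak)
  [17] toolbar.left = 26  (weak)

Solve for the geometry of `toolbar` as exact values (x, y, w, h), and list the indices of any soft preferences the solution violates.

toolbar = (x=78, y=186, w=233, h=85)
violated soft preferences: 16, 17

1. toolbar.x = 78  [form.left = toolbar.left]
2. toolbar.w = 233  [form.w = toolbar.w]
3. toolbar.y = 186  [toolbar.top = form.bottom + 6]
4. toolbar.h = 85  [card.top = toolbar.bottom + 12]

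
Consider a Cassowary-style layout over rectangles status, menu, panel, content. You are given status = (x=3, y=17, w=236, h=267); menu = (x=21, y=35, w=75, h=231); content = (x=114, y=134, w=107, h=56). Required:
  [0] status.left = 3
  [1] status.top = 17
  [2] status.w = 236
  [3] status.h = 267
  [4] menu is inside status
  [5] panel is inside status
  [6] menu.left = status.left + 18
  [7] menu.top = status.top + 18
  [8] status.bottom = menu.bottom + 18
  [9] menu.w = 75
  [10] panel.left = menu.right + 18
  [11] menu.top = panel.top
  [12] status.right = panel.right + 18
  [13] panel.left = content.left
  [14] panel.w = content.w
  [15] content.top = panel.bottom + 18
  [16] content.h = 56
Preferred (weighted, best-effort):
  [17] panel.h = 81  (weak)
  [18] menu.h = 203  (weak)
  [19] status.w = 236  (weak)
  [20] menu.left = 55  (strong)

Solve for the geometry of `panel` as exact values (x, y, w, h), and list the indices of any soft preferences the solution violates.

panel = (x=114, y=35, w=107, h=81)
violated soft preferences: 18, 20

1. panel.x = 114  [panel.left = menu.right + 18]
2. panel.y = 35  [menu.top = panel.top]
3. panel.w = 107  [status.right = panel.right + 18]
4. panel.h = 81  [content.top = panel.bottom + 18]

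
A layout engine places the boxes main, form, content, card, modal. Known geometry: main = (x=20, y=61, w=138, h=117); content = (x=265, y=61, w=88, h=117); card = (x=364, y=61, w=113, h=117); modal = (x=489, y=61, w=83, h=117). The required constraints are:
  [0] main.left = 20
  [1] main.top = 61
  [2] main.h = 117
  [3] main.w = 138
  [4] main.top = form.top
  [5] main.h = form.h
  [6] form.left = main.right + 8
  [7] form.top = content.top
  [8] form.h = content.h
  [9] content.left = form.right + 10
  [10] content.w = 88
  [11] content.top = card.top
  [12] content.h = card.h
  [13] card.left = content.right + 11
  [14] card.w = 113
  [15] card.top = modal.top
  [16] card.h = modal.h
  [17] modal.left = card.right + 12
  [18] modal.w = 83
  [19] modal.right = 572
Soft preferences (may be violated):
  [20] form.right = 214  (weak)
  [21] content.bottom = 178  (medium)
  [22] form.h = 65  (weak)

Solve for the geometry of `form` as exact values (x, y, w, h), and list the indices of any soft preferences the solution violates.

form = (x=166, y=61, w=89, h=117)
violated soft preferences: 20, 22

1. form.y = 61  [main.top = form.top]
2. form.h = 117  [main.h = form.h]
3. form.x = 166  [form.left = main.right + 8]
4. form.w = 89  [content.left = form.right + 10]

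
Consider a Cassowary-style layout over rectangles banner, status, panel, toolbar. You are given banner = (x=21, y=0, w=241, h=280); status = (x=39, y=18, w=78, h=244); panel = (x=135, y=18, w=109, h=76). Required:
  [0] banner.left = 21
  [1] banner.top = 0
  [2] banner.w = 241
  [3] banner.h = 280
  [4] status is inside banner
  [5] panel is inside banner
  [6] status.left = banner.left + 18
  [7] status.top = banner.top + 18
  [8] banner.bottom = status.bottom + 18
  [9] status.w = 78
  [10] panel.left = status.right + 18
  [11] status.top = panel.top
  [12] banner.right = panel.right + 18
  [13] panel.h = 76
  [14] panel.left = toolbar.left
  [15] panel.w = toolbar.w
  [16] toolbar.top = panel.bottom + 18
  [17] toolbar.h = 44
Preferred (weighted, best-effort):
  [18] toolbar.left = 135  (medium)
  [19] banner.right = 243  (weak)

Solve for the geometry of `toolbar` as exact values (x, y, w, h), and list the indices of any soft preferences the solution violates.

1. toolbar.x = 135  [panel.left = toolbar.left]
2. toolbar.w = 109  [panel.w = toolbar.w]
3. toolbar.y = 112  [toolbar.top = panel.bottom + 18]
4. toolbar.h = 44  [toolbar.h = 44]

toolbar = (x=135, y=112, w=109, h=44)
violated soft preferences: 19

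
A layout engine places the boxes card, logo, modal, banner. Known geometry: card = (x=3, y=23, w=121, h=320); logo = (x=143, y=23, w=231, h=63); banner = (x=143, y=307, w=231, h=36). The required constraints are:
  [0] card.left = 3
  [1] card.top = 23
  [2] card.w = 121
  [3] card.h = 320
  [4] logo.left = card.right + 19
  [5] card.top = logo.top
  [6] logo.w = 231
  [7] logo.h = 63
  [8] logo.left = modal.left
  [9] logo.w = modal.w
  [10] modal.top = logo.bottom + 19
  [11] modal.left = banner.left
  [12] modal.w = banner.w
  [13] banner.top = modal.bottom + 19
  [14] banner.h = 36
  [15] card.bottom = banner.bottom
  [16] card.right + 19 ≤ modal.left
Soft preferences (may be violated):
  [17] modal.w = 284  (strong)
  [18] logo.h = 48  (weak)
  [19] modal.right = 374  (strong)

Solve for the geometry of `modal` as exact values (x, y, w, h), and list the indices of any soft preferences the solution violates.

1. modal.x = 143  [logo.left = modal.left]
2. modal.w = 231  [logo.w = modal.w]
3. modal.y = 105  [modal.top = logo.bottom + 19]
4. modal.h = 183  [banner.top = modal.bottom + 19]

modal = (x=143, y=105, w=231, h=183)
violated soft preferences: 17, 18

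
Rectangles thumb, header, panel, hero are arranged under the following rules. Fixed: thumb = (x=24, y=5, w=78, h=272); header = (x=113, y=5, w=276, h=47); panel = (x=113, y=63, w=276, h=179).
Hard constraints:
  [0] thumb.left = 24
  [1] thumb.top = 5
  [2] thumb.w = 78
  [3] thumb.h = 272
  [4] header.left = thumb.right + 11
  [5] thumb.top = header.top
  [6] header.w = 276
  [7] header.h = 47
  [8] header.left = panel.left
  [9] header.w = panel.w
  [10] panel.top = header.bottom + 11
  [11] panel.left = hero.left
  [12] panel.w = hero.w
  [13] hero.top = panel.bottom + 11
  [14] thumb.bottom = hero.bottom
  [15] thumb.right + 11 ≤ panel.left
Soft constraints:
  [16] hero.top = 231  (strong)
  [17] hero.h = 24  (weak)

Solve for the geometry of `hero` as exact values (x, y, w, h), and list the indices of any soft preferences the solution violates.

1. hero.x = 113  [panel.left = hero.left]
2. hero.w = 276  [panel.w = hero.w]
3. hero.y = 253  [hero.top = panel.bottom + 11]
4. hero.h = 24  [thumb.bottom = hero.bottom]

hero = (x=113, y=253, w=276, h=24)
violated soft preferences: 16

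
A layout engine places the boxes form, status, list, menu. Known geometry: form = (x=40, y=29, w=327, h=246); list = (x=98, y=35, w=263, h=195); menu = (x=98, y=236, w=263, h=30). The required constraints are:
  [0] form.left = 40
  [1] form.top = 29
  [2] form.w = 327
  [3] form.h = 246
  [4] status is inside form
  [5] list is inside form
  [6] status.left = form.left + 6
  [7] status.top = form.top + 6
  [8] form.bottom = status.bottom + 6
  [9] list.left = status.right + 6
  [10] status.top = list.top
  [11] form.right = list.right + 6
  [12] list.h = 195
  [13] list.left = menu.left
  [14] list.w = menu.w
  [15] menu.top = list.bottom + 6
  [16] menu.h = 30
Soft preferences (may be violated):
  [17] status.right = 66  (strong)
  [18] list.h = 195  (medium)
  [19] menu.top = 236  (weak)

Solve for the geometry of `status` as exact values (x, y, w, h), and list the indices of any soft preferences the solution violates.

status = (x=46, y=35, w=46, h=234)
violated soft preferences: 17

1. status.x = 46  [status.left = form.left + 6]
2. status.y = 35  [status.top = form.top + 6]
3. status.h = 234  [form.bottom = status.bottom + 6]
4. status.w = 46  [list.left = status.right + 6]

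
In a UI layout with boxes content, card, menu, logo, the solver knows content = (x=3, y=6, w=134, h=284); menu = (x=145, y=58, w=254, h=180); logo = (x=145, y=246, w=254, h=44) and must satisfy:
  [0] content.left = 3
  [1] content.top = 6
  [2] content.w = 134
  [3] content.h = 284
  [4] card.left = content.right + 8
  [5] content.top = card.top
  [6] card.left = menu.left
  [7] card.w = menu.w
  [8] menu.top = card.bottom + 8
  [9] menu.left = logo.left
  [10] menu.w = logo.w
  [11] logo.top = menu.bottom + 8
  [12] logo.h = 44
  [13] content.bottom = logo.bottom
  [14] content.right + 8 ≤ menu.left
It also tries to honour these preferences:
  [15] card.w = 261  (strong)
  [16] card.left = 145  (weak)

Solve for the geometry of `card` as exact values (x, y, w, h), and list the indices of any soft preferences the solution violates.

1. card.x = 145  [card.left = content.right + 8]
2. card.y = 6  [content.top = card.top]
3. card.w = 254  [card.w = menu.w]
4. card.h = 44  [menu.top = card.bottom + 8]

card = (x=145, y=6, w=254, h=44)
violated soft preferences: 15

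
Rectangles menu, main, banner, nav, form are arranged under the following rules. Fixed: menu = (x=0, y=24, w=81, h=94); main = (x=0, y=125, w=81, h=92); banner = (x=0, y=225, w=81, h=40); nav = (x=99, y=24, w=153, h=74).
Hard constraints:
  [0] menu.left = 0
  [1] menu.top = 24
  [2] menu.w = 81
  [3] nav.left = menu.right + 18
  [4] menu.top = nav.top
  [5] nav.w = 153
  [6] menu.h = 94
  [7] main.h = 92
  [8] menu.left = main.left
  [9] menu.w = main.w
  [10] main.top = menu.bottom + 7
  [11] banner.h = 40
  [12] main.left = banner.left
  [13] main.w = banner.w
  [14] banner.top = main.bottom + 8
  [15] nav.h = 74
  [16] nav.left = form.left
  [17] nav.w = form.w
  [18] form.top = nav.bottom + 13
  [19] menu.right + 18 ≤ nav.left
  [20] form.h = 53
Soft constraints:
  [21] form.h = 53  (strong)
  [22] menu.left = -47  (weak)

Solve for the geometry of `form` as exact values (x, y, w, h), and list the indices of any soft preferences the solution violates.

form = (x=99, y=111, w=153, h=53)
violated soft preferences: 22

1. form.x = 99  [nav.left = form.left]
2. form.w = 153  [nav.w = form.w]
3. form.y = 111  [form.top = nav.bottom + 13]
4. form.h = 53  [form.h = 53]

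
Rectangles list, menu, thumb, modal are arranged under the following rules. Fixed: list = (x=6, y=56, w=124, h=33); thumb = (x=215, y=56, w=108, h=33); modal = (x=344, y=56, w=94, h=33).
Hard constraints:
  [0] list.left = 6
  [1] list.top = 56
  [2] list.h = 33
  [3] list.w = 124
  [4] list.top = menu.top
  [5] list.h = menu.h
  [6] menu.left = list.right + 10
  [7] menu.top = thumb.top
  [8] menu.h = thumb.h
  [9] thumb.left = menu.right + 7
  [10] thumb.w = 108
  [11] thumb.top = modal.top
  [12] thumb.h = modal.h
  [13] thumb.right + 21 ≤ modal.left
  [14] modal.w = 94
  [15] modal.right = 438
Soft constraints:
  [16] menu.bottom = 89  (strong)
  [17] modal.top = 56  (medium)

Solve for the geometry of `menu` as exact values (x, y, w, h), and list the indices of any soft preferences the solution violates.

menu = (x=140, y=56, w=68, h=33)
violated soft preferences: none

1. menu.y = 56  [list.top = menu.top]
2. menu.h = 33  [list.h = menu.h]
3. menu.x = 140  [menu.left = list.right + 10]
4. menu.w = 68  [thumb.left = menu.right + 7]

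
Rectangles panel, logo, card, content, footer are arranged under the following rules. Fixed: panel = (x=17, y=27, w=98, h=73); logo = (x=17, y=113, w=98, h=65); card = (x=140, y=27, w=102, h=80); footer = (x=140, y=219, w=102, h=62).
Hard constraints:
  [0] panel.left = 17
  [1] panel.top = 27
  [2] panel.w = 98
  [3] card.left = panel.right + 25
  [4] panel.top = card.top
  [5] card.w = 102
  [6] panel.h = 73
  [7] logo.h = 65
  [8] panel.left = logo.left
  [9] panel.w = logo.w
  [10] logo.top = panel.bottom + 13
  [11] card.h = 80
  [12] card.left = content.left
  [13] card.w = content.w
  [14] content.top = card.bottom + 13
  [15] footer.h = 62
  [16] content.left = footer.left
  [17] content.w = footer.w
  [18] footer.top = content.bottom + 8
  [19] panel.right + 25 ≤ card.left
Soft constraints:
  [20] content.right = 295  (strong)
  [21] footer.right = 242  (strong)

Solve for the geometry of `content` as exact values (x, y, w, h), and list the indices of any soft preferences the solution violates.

content = (x=140, y=120, w=102, h=91)
violated soft preferences: 20

1. content.x = 140  [card.left = content.left]
2. content.w = 102  [card.w = content.w]
3. content.y = 120  [content.top = card.bottom + 13]
4. content.h = 91  [footer.top = content.bottom + 8]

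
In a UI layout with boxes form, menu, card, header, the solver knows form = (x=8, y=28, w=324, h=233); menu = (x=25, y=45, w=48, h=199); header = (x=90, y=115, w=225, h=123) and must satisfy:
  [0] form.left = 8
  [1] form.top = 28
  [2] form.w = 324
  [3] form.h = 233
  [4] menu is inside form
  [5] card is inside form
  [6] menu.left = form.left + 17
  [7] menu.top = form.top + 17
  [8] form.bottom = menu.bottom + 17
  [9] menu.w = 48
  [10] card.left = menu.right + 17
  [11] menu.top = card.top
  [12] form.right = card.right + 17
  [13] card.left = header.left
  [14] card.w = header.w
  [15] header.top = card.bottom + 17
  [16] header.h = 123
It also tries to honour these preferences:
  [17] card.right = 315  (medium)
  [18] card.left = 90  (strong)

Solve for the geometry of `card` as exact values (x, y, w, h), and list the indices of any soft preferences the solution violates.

card = (x=90, y=45, w=225, h=53)
violated soft preferences: none

1. card.x = 90  [card.left = menu.right + 17]
2. card.y = 45  [menu.top = card.top]
3. card.w = 225  [form.right = card.right + 17]
4. card.h = 53  [header.top = card.bottom + 17]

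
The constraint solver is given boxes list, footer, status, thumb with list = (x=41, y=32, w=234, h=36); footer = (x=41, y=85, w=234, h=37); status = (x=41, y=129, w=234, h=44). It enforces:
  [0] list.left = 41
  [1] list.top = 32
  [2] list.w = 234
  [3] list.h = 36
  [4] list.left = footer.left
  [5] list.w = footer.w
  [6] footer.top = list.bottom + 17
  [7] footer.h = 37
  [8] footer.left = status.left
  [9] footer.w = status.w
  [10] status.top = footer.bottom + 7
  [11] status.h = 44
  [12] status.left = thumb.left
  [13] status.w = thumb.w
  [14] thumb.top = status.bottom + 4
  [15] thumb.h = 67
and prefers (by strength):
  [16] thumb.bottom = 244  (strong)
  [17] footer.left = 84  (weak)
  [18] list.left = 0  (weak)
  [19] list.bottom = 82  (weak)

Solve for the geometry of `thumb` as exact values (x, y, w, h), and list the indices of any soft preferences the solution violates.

thumb = (x=41, y=177, w=234, h=67)
violated soft preferences: 17, 18, 19

1. thumb.x = 41  [status.left = thumb.left]
2. thumb.w = 234  [status.w = thumb.w]
3. thumb.y = 177  [thumb.top = status.bottom + 4]
4. thumb.h = 67  [thumb.h = 67]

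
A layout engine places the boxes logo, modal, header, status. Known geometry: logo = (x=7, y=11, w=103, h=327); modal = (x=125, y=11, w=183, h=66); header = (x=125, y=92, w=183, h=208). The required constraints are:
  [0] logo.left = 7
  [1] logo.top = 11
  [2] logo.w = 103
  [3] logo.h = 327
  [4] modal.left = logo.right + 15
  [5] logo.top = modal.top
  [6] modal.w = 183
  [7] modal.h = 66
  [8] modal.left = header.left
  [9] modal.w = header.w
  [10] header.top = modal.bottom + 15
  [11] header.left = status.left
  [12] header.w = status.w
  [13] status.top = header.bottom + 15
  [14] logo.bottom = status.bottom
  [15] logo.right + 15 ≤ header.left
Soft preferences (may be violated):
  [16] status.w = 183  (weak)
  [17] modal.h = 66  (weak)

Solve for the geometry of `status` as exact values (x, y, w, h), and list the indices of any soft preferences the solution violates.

1. status.x = 125  [header.left = status.left]
2. status.w = 183  [header.w = status.w]
3. status.y = 315  [status.top = header.bottom + 15]
4. status.h = 23  [logo.bottom = status.bottom]

status = (x=125, y=315, w=183, h=23)
violated soft preferences: none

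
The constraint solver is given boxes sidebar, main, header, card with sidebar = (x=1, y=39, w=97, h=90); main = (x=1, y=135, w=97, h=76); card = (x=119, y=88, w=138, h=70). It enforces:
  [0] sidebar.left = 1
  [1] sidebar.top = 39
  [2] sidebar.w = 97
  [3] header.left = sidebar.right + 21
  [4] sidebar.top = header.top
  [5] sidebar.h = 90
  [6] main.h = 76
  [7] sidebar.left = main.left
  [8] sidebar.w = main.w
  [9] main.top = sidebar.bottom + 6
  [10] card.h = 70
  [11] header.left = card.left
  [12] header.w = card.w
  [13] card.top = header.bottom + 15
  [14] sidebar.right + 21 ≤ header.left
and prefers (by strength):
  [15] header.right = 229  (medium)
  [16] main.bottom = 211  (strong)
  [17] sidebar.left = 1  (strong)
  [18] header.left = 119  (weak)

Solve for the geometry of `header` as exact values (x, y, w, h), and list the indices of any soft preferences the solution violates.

header = (x=119, y=39, w=138, h=34)
violated soft preferences: 15

1. header.x = 119  [header.left = sidebar.right + 21]
2. header.y = 39  [sidebar.top = header.top]
3. header.w = 138  [header.w = card.w]
4. header.h = 34  [card.top = header.bottom + 15]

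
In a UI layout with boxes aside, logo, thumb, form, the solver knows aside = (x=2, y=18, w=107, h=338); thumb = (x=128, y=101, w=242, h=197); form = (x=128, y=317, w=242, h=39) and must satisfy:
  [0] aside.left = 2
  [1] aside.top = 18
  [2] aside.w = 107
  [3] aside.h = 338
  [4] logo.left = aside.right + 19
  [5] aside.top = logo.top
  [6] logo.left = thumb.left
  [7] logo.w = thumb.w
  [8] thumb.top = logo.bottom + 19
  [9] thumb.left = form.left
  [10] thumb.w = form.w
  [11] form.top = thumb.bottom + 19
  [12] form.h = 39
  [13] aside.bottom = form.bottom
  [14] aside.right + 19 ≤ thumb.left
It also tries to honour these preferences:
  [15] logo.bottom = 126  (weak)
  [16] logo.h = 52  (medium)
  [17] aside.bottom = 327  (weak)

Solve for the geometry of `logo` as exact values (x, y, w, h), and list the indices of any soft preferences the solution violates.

logo = (x=128, y=18, w=242, h=64)
violated soft preferences: 15, 16, 17

1. logo.x = 128  [logo.left = aside.right + 19]
2. logo.y = 18  [aside.top = logo.top]
3. logo.w = 242  [logo.w = thumb.w]
4. logo.h = 64  [thumb.top = logo.bottom + 19]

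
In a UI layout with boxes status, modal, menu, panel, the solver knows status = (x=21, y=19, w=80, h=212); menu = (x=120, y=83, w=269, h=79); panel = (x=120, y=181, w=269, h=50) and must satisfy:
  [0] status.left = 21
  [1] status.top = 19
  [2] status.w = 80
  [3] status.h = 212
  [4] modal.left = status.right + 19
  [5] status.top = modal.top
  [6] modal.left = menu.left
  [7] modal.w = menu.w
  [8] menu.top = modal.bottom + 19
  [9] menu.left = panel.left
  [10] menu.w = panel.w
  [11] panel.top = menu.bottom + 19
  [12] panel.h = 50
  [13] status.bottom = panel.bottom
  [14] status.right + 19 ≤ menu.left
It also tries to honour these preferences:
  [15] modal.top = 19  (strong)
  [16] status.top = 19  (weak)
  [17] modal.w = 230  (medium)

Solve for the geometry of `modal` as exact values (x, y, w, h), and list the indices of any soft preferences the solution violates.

modal = (x=120, y=19, w=269, h=45)
violated soft preferences: 17

1. modal.x = 120  [modal.left = status.right + 19]
2. modal.y = 19  [status.top = modal.top]
3. modal.w = 269  [modal.w = menu.w]
4. modal.h = 45  [menu.top = modal.bottom + 19]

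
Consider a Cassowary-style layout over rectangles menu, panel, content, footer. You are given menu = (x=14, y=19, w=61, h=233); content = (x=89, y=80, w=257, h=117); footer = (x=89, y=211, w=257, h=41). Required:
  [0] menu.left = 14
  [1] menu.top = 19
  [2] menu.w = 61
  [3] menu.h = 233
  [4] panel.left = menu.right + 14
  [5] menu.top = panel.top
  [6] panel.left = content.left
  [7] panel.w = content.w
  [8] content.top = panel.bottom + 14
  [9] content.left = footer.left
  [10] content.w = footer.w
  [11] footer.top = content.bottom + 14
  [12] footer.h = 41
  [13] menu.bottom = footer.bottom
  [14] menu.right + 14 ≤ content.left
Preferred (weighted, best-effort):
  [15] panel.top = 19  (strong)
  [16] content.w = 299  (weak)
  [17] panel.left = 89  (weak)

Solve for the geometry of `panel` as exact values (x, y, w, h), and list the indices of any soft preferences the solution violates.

1. panel.x = 89  [panel.left = menu.right + 14]
2. panel.y = 19  [menu.top = panel.top]
3. panel.w = 257  [panel.w = content.w]
4. panel.h = 47  [content.top = panel.bottom + 14]

panel = (x=89, y=19, w=257, h=47)
violated soft preferences: 16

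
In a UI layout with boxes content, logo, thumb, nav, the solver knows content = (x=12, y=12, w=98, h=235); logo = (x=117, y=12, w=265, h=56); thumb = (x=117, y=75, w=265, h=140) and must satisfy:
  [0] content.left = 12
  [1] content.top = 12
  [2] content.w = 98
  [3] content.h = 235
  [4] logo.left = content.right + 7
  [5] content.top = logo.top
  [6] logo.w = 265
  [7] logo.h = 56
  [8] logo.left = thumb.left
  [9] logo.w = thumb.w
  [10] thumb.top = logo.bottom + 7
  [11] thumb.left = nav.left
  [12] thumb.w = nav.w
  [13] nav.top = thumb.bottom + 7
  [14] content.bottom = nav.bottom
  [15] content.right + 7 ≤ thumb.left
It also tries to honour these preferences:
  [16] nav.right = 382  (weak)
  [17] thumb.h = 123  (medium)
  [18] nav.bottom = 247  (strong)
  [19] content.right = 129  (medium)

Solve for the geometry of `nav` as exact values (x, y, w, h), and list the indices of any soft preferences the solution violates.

nav = (x=117, y=222, w=265, h=25)
violated soft preferences: 17, 19

1. nav.x = 117  [thumb.left = nav.left]
2. nav.w = 265  [thumb.w = nav.w]
3. nav.y = 222  [nav.top = thumb.bottom + 7]
4. nav.h = 25  [content.bottom = nav.bottom]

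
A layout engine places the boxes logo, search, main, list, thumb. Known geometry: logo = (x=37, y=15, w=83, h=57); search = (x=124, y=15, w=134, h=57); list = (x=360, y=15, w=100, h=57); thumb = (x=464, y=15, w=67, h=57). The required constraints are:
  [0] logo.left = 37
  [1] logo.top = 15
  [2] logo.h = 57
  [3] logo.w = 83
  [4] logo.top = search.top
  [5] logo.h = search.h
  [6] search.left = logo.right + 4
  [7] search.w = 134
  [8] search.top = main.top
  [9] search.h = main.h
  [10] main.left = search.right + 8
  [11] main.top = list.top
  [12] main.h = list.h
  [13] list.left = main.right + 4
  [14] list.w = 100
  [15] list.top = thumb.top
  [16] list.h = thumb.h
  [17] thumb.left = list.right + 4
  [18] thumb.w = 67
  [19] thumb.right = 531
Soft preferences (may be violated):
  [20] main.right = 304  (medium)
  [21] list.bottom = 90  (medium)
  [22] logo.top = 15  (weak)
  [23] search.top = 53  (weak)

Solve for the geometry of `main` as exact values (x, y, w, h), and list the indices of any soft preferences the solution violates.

1. main.y = 15  [search.top = main.top]
2. main.h = 57  [search.h = main.h]
3. main.x = 266  [main.left = search.right + 8]
4. main.w = 90  [list.left = main.right + 4]

main = (x=266, y=15, w=90, h=57)
violated soft preferences: 20, 21, 23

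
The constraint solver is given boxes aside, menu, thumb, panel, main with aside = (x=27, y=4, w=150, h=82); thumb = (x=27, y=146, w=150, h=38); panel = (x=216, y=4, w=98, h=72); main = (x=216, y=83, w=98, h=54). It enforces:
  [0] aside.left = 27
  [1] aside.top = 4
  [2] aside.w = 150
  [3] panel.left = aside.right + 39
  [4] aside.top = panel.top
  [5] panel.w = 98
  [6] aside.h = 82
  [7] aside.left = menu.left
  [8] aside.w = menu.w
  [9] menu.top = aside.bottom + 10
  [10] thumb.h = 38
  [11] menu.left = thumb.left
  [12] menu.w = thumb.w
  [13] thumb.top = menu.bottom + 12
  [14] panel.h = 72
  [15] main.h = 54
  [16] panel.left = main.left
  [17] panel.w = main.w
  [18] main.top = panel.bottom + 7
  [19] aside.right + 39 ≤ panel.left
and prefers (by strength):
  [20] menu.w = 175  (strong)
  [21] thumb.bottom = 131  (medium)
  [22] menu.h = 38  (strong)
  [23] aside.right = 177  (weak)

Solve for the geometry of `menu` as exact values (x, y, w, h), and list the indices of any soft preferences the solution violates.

menu = (x=27, y=96, w=150, h=38)
violated soft preferences: 20, 21

1. menu.x = 27  [aside.left = menu.left]
2. menu.w = 150  [aside.w = menu.w]
3. menu.y = 96  [menu.top = aside.bottom + 10]
4. menu.h = 38  [thumb.top = menu.bottom + 12]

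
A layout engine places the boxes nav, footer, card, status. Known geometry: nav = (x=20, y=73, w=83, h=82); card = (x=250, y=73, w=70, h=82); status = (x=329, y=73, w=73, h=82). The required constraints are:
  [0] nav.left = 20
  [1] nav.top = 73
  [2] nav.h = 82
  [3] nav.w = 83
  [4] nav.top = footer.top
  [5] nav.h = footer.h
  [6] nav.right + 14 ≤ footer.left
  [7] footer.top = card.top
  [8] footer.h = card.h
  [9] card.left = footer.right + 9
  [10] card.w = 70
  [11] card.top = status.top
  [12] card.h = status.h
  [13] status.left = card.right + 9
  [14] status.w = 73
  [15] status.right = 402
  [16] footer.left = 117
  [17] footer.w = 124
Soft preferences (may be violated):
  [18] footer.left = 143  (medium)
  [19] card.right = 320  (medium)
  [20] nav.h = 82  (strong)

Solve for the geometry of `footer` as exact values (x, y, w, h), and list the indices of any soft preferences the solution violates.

footer = (x=117, y=73, w=124, h=82)
violated soft preferences: 18

1. footer.y = 73  [nav.top = footer.top]
2. footer.h = 82  [nav.h = footer.h]
3. footer.x = 117  [footer.left = 117]
4. footer.w = 124  [footer.w = 124]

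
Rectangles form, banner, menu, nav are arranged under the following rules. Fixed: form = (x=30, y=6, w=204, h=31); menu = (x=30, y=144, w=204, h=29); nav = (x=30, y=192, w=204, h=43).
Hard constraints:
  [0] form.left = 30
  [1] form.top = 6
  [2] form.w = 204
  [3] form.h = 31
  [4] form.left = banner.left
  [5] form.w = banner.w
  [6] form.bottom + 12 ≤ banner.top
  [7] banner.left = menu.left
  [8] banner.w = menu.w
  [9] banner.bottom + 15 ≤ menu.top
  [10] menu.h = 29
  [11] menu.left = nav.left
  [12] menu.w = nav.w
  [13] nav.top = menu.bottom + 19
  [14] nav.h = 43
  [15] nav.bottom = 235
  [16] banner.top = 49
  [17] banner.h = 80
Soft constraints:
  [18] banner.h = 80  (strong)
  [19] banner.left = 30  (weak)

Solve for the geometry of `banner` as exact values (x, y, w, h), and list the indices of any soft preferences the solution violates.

banner = (x=30, y=49, w=204, h=80)
violated soft preferences: none

1. banner.x = 30  [form.left = banner.left]
2. banner.w = 204  [form.w = banner.w]
3. banner.y = 49  [banner.top = 49]
4. banner.h = 80  [banner.h = 80]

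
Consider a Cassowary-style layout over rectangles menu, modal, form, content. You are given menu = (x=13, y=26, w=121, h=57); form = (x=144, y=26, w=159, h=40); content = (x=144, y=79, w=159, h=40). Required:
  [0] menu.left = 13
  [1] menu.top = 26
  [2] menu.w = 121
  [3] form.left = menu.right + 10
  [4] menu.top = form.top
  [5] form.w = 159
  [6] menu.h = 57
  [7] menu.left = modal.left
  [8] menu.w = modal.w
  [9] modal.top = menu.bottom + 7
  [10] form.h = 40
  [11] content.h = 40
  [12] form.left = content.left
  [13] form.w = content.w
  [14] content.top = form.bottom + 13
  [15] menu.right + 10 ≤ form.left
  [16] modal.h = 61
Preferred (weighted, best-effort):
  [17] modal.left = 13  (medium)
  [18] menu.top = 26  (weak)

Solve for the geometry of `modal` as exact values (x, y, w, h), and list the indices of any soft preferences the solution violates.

modal = (x=13, y=90, w=121, h=61)
violated soft preferences: none

1. modal.x = 13  [menu.left = modal.left]
2. modal.w = 121  [menu.w = modal.w]
3. modal.y = 90  [modal.top = menu.bottom + 7]
4. modal.h = 61  [modal.h = 61]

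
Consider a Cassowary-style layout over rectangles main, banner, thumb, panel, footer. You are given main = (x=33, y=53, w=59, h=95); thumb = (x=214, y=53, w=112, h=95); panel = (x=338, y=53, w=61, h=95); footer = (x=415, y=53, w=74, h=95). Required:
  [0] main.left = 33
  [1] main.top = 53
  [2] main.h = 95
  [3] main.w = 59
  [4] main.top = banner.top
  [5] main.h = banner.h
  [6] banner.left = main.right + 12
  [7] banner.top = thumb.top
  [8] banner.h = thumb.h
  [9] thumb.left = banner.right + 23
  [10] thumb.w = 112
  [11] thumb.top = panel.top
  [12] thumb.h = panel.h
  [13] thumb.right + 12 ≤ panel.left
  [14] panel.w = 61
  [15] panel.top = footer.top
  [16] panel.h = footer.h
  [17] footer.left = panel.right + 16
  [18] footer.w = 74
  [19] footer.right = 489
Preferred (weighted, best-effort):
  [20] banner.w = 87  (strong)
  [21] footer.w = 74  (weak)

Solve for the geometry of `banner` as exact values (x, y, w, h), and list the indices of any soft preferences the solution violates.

1. banner.y = 53  [main.top = banner.top]
2. banner.h = 95  [main.h = banner.h]
3. banner.x = 104  [banner.left = main.right + 12]
4. banner.w = 87  [thumb.left = banner.right + 23]

banner = (x=104, y=53, w=87, h=95)
violated soft preferences: none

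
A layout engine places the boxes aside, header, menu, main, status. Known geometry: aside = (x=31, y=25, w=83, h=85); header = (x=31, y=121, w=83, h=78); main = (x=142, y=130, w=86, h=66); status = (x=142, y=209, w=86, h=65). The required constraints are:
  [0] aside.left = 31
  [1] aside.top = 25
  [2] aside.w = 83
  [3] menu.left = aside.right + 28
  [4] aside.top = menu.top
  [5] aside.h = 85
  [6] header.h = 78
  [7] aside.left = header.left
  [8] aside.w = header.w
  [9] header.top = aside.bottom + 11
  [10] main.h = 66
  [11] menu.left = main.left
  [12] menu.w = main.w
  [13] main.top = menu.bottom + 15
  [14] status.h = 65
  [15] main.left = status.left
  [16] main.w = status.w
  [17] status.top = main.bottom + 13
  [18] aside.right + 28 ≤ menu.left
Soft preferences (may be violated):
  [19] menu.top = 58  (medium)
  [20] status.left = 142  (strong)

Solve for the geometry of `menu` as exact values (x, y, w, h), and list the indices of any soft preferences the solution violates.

menu = (x=142, y=25, w=86, h=90)
violated soft preferences: 19

1. menu.x = 142  [menu.left = aside.right + 28]
2. menu.y = 25  [aside.top = menu.top]
3. menu.w = 86  [menu.w = main.w]
4. menu.h = 90  [main.top = menu.bottom + 15]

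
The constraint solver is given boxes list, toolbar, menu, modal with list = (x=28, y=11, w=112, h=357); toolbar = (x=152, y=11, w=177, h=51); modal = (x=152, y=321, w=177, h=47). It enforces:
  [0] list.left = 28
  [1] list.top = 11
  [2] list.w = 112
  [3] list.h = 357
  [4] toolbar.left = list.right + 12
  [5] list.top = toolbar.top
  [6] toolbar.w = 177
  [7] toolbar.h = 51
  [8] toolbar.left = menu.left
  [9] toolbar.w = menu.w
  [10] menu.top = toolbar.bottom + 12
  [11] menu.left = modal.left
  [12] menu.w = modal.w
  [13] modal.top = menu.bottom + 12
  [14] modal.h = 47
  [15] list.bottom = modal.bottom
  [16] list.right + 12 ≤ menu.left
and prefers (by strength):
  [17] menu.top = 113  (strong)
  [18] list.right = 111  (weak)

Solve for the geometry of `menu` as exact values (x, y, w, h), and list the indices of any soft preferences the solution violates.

1. menu.x = 152  [toolbar.left = menu.left]
2. menu.w = 177  [toolbar.w = menu.w]
3. menu.y = 74  [menu.top = toolbar.bottom + 12]
4. menu.h = 235  [modal.top = menu.bottom + 12]

menu = (x=152, y=74, w=177, h=235)
violated soft preferences: 17, 18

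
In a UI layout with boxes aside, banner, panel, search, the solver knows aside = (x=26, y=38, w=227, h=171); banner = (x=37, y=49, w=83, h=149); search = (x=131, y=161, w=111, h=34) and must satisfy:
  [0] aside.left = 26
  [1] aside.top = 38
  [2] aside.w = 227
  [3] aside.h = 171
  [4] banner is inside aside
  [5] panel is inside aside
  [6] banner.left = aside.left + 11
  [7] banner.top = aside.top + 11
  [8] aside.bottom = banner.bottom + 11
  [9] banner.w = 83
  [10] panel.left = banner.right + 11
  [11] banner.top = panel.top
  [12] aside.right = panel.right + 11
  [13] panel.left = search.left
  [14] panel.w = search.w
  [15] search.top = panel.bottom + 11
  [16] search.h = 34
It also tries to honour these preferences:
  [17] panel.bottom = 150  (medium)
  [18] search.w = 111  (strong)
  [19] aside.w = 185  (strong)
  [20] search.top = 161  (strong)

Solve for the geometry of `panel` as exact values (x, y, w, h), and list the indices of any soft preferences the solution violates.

panel = (x=131, y=49, w=111, h=101)
violated soft preferences: 19

1. panel.x = 131  [panel.left = banner.right + 11]
2. panel.y = 49  [banner.top = panel.top]
3. panel.w = 111  [aside.right = panel.right + 11]
4. panel.h = 101  [search.top = panel.bottom + 11]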